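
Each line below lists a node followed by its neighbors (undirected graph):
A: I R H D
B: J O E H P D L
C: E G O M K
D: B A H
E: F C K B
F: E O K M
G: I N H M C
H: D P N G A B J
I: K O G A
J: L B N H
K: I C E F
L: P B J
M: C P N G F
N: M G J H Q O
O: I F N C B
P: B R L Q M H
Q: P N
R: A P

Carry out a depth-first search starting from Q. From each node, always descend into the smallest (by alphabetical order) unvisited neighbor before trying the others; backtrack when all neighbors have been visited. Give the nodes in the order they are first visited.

Visit Q
Q → N
N → G
G → C
C → E
E → B
B → D
D → A
A → H
H → J
J → L
L → P
P → M
M → F
F → K
K → I
I → O
P → R

Q -> N -> G -> C -> E -> B -> D -> A -> H -> J -> L -> P -> M -> F -> K -> I -> O -> R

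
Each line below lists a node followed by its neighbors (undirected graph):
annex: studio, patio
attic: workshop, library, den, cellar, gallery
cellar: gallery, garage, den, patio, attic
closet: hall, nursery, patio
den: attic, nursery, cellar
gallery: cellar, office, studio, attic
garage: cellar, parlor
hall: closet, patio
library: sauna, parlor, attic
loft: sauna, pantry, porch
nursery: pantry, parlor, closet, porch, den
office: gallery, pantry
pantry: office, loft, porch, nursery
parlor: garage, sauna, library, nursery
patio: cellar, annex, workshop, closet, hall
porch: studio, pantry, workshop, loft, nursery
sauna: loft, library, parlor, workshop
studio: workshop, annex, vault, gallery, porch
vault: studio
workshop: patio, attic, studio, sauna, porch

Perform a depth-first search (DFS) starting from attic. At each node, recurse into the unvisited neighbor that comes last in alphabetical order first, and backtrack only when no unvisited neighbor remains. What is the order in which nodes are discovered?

Visit attic
attic → workshop
workshop → studio
studio → vault
studio → porch
porch → pantry
pantry → office
office → gallery
gallery → cellar
cellar → patio
patio → hall
hall → closet
closet → nursery
nursery → parlor
parlor → sauna
sauna → loft
sauna → library
parlor → garage
nursery → den
patio → annex

attic -> workshop -> studio -> vault -> porch -> pantry -> office -> gallery -> cellar -> patio -> hall -> closet -> nursery -> parlor -> sauna -> loft -> library -> garage -> den -> annex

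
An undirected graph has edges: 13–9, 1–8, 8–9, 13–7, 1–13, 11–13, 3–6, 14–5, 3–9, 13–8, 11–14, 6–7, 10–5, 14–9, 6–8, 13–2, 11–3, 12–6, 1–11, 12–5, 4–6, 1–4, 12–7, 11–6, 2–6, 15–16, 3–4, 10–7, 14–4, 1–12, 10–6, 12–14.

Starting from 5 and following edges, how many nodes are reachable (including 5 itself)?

14

BFS from 5 visits: 5, 10, 12, 14, 6, 7, 1, 4, 9, 11, 2, 3, 8, 13
Reachable nodes: 14 of 16 total.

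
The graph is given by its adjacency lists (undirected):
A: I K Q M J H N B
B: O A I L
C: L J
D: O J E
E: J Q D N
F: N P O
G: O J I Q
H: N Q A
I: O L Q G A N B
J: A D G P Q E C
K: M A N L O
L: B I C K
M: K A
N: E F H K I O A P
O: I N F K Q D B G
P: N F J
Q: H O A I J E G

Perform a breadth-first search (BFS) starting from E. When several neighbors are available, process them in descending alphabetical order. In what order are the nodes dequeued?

E, Q, N, J, D, O, I, H, G, A, P, K, F, C, B, L, M

Visit E; enqueue Q, N, J, D → queue [Q, N, J, D]
Visit Q; enqueue O, I, H, G, A → queue [N, J, D, O, I, H, G, A]
Visit N; enqueue P, K, F → queue [J, D, O, I, H, G, A, P, K, F]
Visit J; enqueue C → queue [D, O, I, H, G, A, P, K, F, C]
Visit D → queue [O, I, H, G, A, P, K, F, C]
Visit O; enqueue B → queue [I, H, G, A, P, K, F, C, B]
Visit I; enqueue L → queue [H, G, A, P, K, F, C, B, L]
Visit H → queue [G, A, P, K, F, C, B, L]
Visit G → queue [A, P, K, F, C, B, L]
Visit A; enqueue M → queue [P, K, F, C, B, L, M]
Visit P → queue [K, F, C, B, L, M]
Visit K → queue [F, C, B, L, M]
Visit F → queue [C, B, L, M]
Visit C → queue [B, L, M]
Visit B → queue [L, M]
Visit L → queue [M]
Visit M → queue []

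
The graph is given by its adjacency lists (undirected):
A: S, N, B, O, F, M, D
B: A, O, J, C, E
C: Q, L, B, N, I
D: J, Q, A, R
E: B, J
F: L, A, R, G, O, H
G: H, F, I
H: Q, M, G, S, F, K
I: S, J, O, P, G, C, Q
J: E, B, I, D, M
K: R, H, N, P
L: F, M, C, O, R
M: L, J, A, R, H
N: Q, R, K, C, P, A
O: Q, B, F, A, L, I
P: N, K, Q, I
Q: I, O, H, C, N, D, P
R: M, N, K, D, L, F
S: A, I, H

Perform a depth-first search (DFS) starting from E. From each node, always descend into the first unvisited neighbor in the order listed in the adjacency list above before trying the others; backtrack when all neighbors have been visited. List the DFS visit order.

E B A S I J D Q O F L M R N K H G P C

Visit E
E → B
B → A
A → S
S → I
I → J
J → D
D → Q
Q → O
O → F
F → L
L → M
M → R
R → N
N → K
K → H
H → G
K → P
N → C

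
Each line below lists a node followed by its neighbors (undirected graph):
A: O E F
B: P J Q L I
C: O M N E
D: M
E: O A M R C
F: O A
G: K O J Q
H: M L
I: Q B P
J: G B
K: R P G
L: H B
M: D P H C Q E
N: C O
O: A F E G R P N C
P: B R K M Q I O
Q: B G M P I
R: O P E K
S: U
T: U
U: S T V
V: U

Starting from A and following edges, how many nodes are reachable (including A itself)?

BFS from A visits: A, O, E, F, G, R, P, N, C, M, K, J, Q, B, I, D, H, L
Reachable nodes: 18 of 22 total.

18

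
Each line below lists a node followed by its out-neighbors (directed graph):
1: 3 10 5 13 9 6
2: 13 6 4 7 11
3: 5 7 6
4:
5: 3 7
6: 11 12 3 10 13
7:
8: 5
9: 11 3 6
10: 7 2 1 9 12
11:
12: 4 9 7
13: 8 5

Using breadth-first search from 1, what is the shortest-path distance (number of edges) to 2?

Level 0: 1
Level 1: 3, 5, 6, 9, 10, 13
Level 2: 2, 7, 8, 11, 12
Level 3: 4
2 first appears at level 2.

2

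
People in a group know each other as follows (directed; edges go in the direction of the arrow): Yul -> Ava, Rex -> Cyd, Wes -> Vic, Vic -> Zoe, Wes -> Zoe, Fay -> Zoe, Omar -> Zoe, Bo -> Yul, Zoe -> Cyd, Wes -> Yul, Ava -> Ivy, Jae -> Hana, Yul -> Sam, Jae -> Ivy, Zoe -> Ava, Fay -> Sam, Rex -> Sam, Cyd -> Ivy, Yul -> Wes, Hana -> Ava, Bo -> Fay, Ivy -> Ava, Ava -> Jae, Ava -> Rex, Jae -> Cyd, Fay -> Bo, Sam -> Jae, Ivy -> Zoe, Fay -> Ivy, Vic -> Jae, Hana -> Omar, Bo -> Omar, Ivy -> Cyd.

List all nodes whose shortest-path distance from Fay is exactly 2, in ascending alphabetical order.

Level 0: Fay
Level 1: Bo, Ivy, Sam, Zoe
Level 2: Ava, Cyd, Jae, Omar, Yul
Level 3: Hana, Rex, Wes
Level 4: Vic

Ava, Cyd, Jae, Omar, Yul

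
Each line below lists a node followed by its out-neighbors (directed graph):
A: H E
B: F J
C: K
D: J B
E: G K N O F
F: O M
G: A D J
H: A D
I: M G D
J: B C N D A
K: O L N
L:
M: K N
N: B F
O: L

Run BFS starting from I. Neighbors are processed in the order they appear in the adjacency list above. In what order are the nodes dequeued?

I, M, G, D, K, N, A, J, B, O, L, F, H, E, C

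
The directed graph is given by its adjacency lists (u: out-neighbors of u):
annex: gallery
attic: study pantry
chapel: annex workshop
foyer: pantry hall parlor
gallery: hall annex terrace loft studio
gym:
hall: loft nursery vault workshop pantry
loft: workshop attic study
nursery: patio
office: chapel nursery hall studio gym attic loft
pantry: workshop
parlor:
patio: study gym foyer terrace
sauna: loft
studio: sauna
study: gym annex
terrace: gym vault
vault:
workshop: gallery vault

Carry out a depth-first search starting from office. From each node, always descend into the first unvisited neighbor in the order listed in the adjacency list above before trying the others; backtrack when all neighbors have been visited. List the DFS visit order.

Visit office
office → chapel
chapel → annex
annex → gallery
gallery → hall
hall → loft
loft → workshop
workshop → vault
loft → attic
attic → study
study → gym
attic → pantry
hall → nursery
nursery → patio
patio → foyer
foyer → parlor
patio → terrace
gallery → studio
studio → sauna

office, chapel, annex, gallery, hall, loft, workshop, vault, attic, study, gym, pantry, nursery, patio, foyer, parlor, terrace, studio, sauna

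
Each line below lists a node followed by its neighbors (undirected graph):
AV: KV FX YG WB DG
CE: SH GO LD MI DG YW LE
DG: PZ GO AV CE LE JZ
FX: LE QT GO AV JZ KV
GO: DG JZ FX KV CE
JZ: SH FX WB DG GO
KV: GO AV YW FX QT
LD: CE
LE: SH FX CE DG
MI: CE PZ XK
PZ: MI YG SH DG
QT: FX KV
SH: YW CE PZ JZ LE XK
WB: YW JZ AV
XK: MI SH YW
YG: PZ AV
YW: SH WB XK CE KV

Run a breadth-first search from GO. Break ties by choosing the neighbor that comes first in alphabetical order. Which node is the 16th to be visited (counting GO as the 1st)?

XK

Visit GO; enqueue CE, DG, FX, JZ, KV → queue [CE, DG, FX, JZ, KV]
Visit CE; enqueue LD, LE, MI, SH, YW → queue [DG, FX, JZ, KV, LD, LE, MI, SH, YW]
Visit DG; enqueue AV, PZ → queue [FX, JZ, KV, LD, LE, MI, SH, YW, AV, PZ]
Visit FX; enqueue QT → queue [JZ, KV, LD, LE, MI, SH, YW, AV, PZ, QT]
Visit JZ; enqueue WB → queue [KV, LD, LE, MI, SH, YW, AV, PZ, QT, WB]
Visit KV → queue [LD, LE, MI, SH, YW, AV, PZ, QT, WB]
Visit LD → queue [LE, MI, SH, YW, AV, PZ, QT, WB]
Visit LE → queue [MI, SH, YW, AV, PZ, QT, WB]
Visit MI; enqueue XK → queue [SH, YW, AV, PZ, QT, WB, XK]
Visit SH → queue [YW, AV, PZ, QT, WB, XK]
Visit YW → queue [AV, PZ, QT, WB, XK]
Visit AV; enqueue YG → queue [PZ, QT, WB, XK, YG]
Visit PZ → queue [QT, WB, XK, YG]
Visit QT → queue [WB, XK, YG]
Visit WB → queue [XK, YG]
Visit XK → queue [YG]
Visit YG → queue []

Visit order: GO, CE, DG, FX, JZ, KV, LD, LE, MI, SH, YW, AV, PZ, QT, WB, XK, YG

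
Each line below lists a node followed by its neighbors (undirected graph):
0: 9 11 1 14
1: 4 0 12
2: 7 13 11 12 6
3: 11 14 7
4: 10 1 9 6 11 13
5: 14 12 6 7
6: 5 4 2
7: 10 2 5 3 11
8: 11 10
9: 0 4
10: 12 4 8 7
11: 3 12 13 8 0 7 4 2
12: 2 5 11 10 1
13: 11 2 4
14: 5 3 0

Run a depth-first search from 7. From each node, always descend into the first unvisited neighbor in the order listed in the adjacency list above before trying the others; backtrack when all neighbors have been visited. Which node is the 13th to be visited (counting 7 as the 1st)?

Visit 7
7 → 10
10 → 12
12 → 2
2 → 13
13 → 11
11 → 3
3 → 14
14 → 5
5 → 6
6 → 4
4 → 1
1 → 0
0 → 9
11 → 8

Visit order: 7, 10, 12, 2, 13, 11, 3, 14, 5, 6, 4, 1, 0, 9, 8

0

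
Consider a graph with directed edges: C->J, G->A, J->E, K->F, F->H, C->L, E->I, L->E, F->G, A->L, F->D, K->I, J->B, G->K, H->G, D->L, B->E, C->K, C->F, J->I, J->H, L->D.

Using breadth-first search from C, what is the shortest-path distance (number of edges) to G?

2

Level 0: C
Level 1: F, J, K, L
Level 2: B, D, E, G, H, I
Level 3: A
G first appears at level 2.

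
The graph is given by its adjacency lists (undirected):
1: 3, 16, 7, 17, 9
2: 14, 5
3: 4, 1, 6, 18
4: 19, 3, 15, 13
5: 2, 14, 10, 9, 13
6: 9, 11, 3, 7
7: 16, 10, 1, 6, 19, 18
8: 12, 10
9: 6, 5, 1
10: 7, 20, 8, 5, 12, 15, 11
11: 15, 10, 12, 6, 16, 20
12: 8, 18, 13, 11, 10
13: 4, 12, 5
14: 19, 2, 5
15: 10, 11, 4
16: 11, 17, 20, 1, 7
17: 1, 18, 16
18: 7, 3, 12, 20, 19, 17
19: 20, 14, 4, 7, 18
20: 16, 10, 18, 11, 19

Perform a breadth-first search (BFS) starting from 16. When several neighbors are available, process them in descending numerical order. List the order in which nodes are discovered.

Visit 16; enqueue 20, 17, 11, 7, 1 → queue [20, 17, 11, 7, 1]
Visit 20; enqueue 19, 18, 10 → queue [17, 11, 7, 1, 19, 18, 10]
Visit 17 → queue [11, 7, 1, 19, 18, 10]
Visit 11; enqueue 15, 12, 6 → queue [7, 1, 19, 18, 10, 15, 12, 6]
Visit 7 → queue [1, 19, 18, 10, 15, 12, 6]
Visit 1; enqueue 9, 3 → queue [19, 18, 10, 15, 12, 6, 9, 3]
Visit 19; enqueue 14, 4 → queue [18, 10, 15, 12, 6, 9, 3, 14, 4]
Visit 18 → queue [10, 15, 12, 6, 9, 3, 14, 4]
Visit 10; enqueue 8, 5 → queue [15, 12, 6, 9, 3, 14, 4, 8, 5]
Visit 15 → queue [12, 6, 9, 3, 14, 4, 8, 5]
Visit 12; enqueue 13 → queue [6, 9, 3, 14, 4, 8, 5, 13]
Visit 6 → queue [9, 3, 14, 4, 8, 5, 13]
Visit 9 → queue [3, 14, 4, 8, 5, 13]
Visit 3 → queue [14, 4, 8, 5, 13]
Visit 14; enqueue 2 → queue [4, 8, 5, 13, 2]
Visit 4 → queue [8, 5, 13, 2]
Visit 8 → queue [5, 13, 2]
Visit 5 → queue [13, 2]
Visit 13 → queue [2]
Visit 2 → queue []

16, 20, 17, 11, 7, 1, 19, 18, 10, 15, 12, 6, 9, 3, 14, 4, 8, 5, 13, 2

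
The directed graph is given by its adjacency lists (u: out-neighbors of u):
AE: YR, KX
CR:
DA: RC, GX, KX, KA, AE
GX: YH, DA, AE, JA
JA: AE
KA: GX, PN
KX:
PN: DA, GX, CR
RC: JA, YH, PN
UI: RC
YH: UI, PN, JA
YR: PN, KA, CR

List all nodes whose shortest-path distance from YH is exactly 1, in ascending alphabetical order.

Level 0: YH
Level 1: JA, PN, UI
Level 2: AE, CR, DA, GX, RC
Level 3: KA, KX, YR

JA, PN, UI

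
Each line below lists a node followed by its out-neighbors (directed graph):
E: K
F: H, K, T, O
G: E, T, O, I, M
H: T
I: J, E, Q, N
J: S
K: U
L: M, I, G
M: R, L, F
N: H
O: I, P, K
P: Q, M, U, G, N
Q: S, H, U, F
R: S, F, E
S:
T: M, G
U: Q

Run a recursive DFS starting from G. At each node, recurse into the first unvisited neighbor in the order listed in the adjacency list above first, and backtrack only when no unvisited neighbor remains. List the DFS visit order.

Visit G
G → E
E → K
K → U
U → Q
Q → S
Q → H
H → T
T → M
M → R
R → F
F → O
O → I
I → J
I → N
O → P
M → L

G -> E -> K -> U -> Q -> S -> H -> T -> M -> R -> F -> O -> I -> J -> N -> P -> L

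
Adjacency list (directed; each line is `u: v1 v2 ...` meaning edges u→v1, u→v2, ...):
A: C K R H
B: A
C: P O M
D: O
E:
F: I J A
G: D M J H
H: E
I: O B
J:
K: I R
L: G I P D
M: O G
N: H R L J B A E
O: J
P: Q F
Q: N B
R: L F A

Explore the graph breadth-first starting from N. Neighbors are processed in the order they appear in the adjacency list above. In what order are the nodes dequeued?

N → H → R → L → J → B → A → E → F → G → I → P → D → C → K → M → O → Q

Visit N; enqueue H, R, L, J, B, A, E → queue [H, R, L, J, B, A, E]
Visit H → queue [R, L, J, B, A, E]
Visit R; enqueue F → queue [L, J, B, A, E, F]
Visit L; enqueue G, I, P, D → queue [J, B, A, E, F, G, I, P, D]
Visit J → queue [B, A, E, F, G, I, P, D]
Visit B → queue [A, E, F, G, I, P, D]
Visit A; enqueue C, K → queue [E, F, G, I, P, D, C, K]
Visit E → queue [F, G, I, P, D, C, K]
Visit F → queue [G, I, P, D, C, K]
Visit G; enqueue M → queue [I, P, D, C, K, M]
Visit I; enqueue O → queue [P, D, C, K, M, O]
Visit P; enqueue Q → queue [D, C, K, M, O, Q]
Visit D → queue [C, K, M, O, Q]
Visit C → queue [K, M, O, Q]
Visit K → queue [M, O, Q]
Visit M → queue [O, Q]
Visit O → queue [Q]
Visit Q → queue []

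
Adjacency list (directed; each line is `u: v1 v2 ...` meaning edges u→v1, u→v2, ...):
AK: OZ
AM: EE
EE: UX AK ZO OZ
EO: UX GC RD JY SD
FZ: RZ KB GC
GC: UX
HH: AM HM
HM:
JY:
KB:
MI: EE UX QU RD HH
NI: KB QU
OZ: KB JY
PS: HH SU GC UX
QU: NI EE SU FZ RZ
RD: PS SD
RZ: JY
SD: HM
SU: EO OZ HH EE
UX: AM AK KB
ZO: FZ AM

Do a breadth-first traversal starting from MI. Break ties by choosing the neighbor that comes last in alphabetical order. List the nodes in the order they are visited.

MI, UX, RD, QU, HH, EE, KB, AM, AK, SD, PS, SU, RZ, NI, FZ, HM, ZO, OZ, GC, EO, JY

Visit MI; enqueue UX, RD, QU, HH, EE → queue [UX, RD, QU, HH, EE]
Visit UX; enqueue KB, AM, AK → queue [RD, QU, HH, EE, KB, AM, AK]
Visit RD; enqueue SD, PS → queue [QU, HH, EE, KB, AM, AK, SD, PS]
Visit QU; enqueue SU, RZ, NI, FZ → queue [HH, EE, KB, AM, AK, SD, PS, SU, RZ, NI, FZ]
Visit HH; enqueue HM → queue [EE, KB, AM, AK, SD, PS, SU, RZ, NI, FZ, HM]
Visit EE; enqueue ZO, OZ → queue [KB, AM, AK, SD, PS, SU, RZ, NI, FZ, HM, ZO, OZ]
Visit KB → queue [AM, AK, SD, PS, SU, RZ, NI, FZ, HM, ZO, OZ]
Visit AM → queue [AK, SD, PS, SU, RZ, NI, FZ, HM, ZO, OZ]
Visit AK → queue [SD, PS, SU, RZ, NI, FZ, HM, ZO, OZ]
Visit SD → queue [PS, SU, RZ, NI, FZ, HM, ZO, OZ]
Visit PS; enqueue GC → queue [SU, RZ, NI, FZ, HM, ZO, OZ, GC]
Visit SU; enqueue EO → queue [RZ, NI, FZ, HM, ZO, OZ, GC, EO]
Visit RZ; enqueue JY → queue [NI, FZ, HM, ZO, OZ, GC, EO, JY]
Visit NI → queue [FZ, HM, ZO, OZ, GC, EO, JY]
Visit FZ → queue [HM, ZO, OZ, GC, EO, JY]
Visit HM → queue [ZO, OZ, GC, EO, JY]
Visit ZO → queue [OZ, GC, EO, JY]
Visit OZ → queue [GC, EO, JY]
Visit GC → queue [EO, JY]
Visit EO → queue [JY]
Visit JY → queue []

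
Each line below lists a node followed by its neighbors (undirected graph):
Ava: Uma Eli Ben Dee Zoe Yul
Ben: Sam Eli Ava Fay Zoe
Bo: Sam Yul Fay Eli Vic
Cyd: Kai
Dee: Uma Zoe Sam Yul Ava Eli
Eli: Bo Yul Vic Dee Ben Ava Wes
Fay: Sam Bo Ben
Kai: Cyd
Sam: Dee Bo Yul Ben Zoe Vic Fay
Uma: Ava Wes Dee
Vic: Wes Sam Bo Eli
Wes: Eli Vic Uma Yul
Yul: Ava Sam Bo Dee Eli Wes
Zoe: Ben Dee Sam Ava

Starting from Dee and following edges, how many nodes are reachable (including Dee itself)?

12

BFS from Dee visits: Dee, Zoe, Yul, Uma, Sam, Eli, Ava, Ben, Wes, Bo, Vic, Fay
Reachable nodes: 12 of 14 total.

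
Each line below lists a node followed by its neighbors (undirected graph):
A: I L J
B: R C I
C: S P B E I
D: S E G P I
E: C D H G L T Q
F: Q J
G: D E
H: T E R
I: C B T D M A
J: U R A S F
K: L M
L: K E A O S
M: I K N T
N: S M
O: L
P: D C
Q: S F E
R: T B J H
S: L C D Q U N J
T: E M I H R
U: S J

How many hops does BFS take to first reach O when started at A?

Level 0: A
Level 1: I, J, L
Level 2: B, C, D, E, F, K, M, O, R, S, T, U
Level 3: G, H, N, P, Q
O first appears at level 2.

2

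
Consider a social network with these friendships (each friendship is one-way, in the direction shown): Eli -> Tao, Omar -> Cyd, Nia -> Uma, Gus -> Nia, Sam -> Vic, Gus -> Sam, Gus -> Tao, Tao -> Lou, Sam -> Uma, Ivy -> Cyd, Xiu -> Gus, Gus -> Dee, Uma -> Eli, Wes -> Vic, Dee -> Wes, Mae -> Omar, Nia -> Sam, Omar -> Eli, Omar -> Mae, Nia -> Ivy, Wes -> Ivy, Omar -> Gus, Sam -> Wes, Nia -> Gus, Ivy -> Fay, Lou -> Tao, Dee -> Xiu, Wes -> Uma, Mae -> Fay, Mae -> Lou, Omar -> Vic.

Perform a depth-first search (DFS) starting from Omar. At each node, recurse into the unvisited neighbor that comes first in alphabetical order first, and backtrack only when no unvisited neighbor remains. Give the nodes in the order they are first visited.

Visit Omar
Omar → Cyd
Omar → Eli
Eli → Tao
Tao → Lou
Omar → Gus
Gus → Dee
Dee → Wes
Wes → Ivy
Ivy → Fay
Wes → Uma
Wes → Vic
Dee → Xiu
Gus → Nia
Nia → Sam
Omar → Mae

Omar -> Cyd -> Eli -> Tao -> Lou -> Gus -> Dee -> Wes -> Ivy -> Fay -> Uma -> Vic -> Xiu -> Nia -> Sam -> Mae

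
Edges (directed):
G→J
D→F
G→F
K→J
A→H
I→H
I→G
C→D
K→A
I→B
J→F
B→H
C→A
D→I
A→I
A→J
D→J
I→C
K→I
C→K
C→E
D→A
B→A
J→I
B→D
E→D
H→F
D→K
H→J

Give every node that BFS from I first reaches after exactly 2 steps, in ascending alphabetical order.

A, D, E, F, J, K

Level 0: I
Level 1: B, C, G, H
Level 2: A, D, E, F, J, K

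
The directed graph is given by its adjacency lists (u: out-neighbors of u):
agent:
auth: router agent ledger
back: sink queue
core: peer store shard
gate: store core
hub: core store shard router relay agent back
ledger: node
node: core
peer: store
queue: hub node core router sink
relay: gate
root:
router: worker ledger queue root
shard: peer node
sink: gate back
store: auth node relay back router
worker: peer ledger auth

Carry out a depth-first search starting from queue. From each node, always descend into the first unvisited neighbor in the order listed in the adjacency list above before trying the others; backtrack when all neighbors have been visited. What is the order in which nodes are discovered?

queue → hub → core → peer → store → auth → router → worker → ledger → node → root → agent → relay → gate → back → sink → shard

Visit queue
queue → hub
hub → core
core → peer
peer → store
store → auth
auth → router
router → worker
worker → ledger
ledger → node
router → root
auth → agent
store → relay
relay → gate
store → back
back → sink
core → shard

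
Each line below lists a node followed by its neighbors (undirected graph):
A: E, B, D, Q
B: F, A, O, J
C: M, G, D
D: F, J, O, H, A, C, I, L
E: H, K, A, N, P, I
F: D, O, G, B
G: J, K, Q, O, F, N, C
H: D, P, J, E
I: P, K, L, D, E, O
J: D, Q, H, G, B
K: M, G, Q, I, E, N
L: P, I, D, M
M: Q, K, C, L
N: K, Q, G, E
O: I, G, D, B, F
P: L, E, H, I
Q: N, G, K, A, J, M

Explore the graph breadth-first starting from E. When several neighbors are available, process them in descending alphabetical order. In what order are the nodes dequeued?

Visit E; enqueue P, N, K, I, H, A → queue [P, N, K, I, H, A]
Visit P; enqueue L → queue [N, K, I, H, A, L]
Visit N; enqueue Q, G → queue [K, I, H, A, L, Q, G]
Visit K; enqueue M → queue [I, H, A, L, Q, G, M]
Visit I; enqueue O, D → queue [H, A, L, Q, G, M, O, D]
Visit H; enqueue J → queue [A, L, Q, G, M, O, D, J]
Visit A; enqueue B → queue [L, Q, G, M, O, D, J, B]
Visit L → queue [Q, G, M, O, D, J, B]
Visit Q → queue [G, M, O, D, J, B]
Visit G; enqueue F, C → queue [M, O, D, J, B, F, C]
Visit M → queue [O, D, J, B, F, C]
Visit O → queue [D, J, B, F, C]
Visit D → queue [J, B, F, C]
Visit J → queue [B, F, C]
Visit B → queue [F, C]
Visit F → queue [C]
Visit C → queue []

E → P → N → K → I → H → A → L → Q → G → M → O → D → J → B → F → C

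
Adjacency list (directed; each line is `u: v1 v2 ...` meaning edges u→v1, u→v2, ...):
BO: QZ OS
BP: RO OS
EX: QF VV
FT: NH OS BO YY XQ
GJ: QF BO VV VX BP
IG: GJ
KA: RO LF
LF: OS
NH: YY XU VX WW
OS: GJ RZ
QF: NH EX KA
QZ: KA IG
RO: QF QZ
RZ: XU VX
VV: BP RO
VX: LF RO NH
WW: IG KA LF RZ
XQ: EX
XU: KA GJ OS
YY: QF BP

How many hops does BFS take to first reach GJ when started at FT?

Level 0: FT
Level 1: BO, NH, OS, XQ, YY
Level 2: BP, EX, GJ, QF, QZ, RZ, VX, WW, XU
Level 3: IG, KA, LF, RO, VV
GJ first appears at level 2.

2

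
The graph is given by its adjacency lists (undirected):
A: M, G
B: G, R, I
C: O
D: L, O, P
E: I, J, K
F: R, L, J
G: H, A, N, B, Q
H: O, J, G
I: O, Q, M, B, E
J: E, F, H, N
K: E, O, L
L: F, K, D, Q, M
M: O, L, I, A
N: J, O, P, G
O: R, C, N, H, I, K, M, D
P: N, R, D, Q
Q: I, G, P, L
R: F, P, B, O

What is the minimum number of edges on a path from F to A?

Level 0: F
Level 1: J, L, R
Level 2: B, D, E, H, K, M, N, O, P, Q
Level 3: A, C, G, I
A first appears at level 3.

3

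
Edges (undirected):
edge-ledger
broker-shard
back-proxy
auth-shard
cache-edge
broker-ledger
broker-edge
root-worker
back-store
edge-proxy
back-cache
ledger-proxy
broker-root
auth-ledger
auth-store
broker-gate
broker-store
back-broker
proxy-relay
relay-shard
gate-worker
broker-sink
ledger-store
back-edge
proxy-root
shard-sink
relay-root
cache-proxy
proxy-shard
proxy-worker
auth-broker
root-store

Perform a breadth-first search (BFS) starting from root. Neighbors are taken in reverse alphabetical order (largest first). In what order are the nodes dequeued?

Visit root; enqueue worker, store, relay, proxy, broker → queue [worker, store, relay, proxy, broker]
Visit worker; enqueue gate → queue [store, relay, proxy, broker, gate]
Visit store; enqueue ledger, back, auth → queue [relay, proxy, broker, gate, ledger, back, auth]
Visit relay; enqueue shard → queue [proxy, broker, gate, ledger, back, auth, shard]
Visit proxy; enqueue edge, cache → queue [broker, gate, ledger, back, auth, shard, edge, cache]
Visit broker; enqueue sink → queue [gate, ledger, back, auth, shard, edge, cache, sink]
Visit gate → queue [ledger, back, auth, shard, edge, cache, sink]
Visit ledger → queue [back, auth, shard, edge, cache, sink]
Visit back → queue [auth, shard, edge, cache, sink]
Visit auth → queue [shard, edge, cache, sink]
Visit shard → queue [edge, cache, sink]
Visit edge → queue [cache, sink]
Visit cache → queue [sink]
Visit sink → queue []

root → worker → store → relay → proxy → broker → gate → ledger → back → auth → shard → edge → cache → sink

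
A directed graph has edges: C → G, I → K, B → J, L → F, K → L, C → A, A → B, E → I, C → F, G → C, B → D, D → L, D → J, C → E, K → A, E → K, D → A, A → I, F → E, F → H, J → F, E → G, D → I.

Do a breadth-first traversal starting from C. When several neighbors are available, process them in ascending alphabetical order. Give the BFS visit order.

Visit C; enqueue A, E, F, G → queue [A, E, F, G]
Visit A; enqueue B, I → queue [E, F, G, B, I]
Visit E; enqueue K → queue [F, G, B, I, K]
Visit F; enqueue H → queue [G, B, I, K, H]
Visit G → queue [B, I, K, H]
Visit B; enqueue D, J → queue [I, K, H, D, J]
Visit I → queue [K, H, D, J]
Visit K; enqueue L → queue [H, D, J, L]
Visit H → queue [D, J, L]
Visit D → queue [J, L]
Visit J → queue [L]
Visit L → queue []

C, A, E, F, G, B, I, K, H, D, J, L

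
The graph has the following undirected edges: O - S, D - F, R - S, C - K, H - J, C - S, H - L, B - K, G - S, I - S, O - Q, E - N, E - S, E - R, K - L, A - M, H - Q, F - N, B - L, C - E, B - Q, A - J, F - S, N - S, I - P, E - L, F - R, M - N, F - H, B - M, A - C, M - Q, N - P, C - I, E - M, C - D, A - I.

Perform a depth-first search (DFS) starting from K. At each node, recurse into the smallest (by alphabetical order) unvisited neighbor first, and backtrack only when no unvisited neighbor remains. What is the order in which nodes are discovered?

K -> B -> L -> E -> C -> A -> I -> P -> N -> F -> D -> H -> J -> Q -> M -> O -> S -> G -> R

Visit K
K → B
B → L
L → E
E → C
C → A
A → I
I → P
P → N
N → F
F → D
F → H
H → J
H → Q
Q → M
Q → O
O → S
S → G
S → R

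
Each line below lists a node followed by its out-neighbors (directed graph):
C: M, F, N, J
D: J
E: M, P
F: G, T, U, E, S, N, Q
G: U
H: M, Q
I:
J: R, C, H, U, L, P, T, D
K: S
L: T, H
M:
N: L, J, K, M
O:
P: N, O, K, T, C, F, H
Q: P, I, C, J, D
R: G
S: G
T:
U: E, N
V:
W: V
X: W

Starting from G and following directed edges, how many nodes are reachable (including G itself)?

19

BFS from G visits: G, U, E, N, M, P, L, J, K, O, T, C, F, H, R, D, S, Q, I
Reachable nodes: 19 of 22 total.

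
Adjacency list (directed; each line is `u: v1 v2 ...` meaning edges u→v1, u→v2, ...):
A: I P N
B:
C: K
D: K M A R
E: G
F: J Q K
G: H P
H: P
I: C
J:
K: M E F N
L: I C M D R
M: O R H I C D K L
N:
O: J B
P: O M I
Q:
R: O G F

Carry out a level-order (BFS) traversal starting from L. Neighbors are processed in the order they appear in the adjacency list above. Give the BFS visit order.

L, I, C, M, D, R, K, O, H, A, G, F, E, N, J, B, P, Q

Visit L; enqueue I, C, M, D, R → queue [I, C, M, D, R]
Visit I → queue [C, M, D, R]
Visit C; enqueue K → queue [M, D, R, K]
Visit M; enqueue O, H → queue [D, R, K, O, H]
Visit D; enqueue A → queue [R, K, O, H, A]
Visit R; enqueue G, F → queue [K, O, H, A, G, F]
Visit K; enqueue E, N → queue [O, H, A, G, F, E, N]
Visit O; enqueue J, B → queue [H, A, G, F, E, N, J, B]
Visit H; enqueue P → queue [A, G, F, E, N, J, B, P]
Visit A → queue [G, F, E, N, J, B, P]
Visit G → queue [F, E, N, J, B, P]
Visit F; enqueue Q → queue [E, N, J, B, P, Q]
Visit E → queue [N, J, B, P, Q]
Visit N → queue [J, B, P, Q]
Visit J → queue [B, P, Q]
Visit B → queue [P, Q]
Visit P → queue [Q]
Visit Q → queue []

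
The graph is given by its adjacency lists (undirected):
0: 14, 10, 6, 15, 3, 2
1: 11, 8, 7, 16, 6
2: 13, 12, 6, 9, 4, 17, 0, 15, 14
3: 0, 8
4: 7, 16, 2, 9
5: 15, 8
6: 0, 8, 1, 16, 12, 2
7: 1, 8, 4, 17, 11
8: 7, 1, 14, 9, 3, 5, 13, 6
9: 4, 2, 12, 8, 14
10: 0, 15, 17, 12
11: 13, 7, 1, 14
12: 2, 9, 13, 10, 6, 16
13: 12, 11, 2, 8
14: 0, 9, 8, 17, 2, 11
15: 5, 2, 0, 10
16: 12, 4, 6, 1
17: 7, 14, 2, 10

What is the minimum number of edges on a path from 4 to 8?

2

Level 0: 4
Level 1: 2, 7, 9, 16
Level 2: 0, 1, 6, 8, 11, 12, 13, 14, 15, 17
Level 3: 3, 5, 10
8 first appears at level 2.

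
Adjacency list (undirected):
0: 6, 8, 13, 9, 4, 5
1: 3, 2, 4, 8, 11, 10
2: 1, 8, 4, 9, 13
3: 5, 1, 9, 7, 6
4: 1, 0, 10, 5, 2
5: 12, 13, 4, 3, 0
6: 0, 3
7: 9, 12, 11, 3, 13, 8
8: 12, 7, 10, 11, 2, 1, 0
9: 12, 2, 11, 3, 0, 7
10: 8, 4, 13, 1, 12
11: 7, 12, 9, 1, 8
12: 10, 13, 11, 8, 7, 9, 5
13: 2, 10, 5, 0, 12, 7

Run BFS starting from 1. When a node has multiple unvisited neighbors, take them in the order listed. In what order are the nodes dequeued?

Visit 1; enqueue 3, 2, 4, 8, 11, 10 → queue [3, 2, 4, 8, 11, 10]
Visit 3; enqueue 5, 9, 7, 6 → queue [2, 4, 8, 11, 10, 5, 9, 7, 6]
Visit 2; enqueue 13 → queue [4, 8, 11, 10, 5, 9, 7, 6, 13]
Visit 4; enqueue 0 → queue [8, 11, 10, 5, 9, 7, 6, 13, 0]
Visit 8; enqueue 12 → queue [11, 10, 5, 9, 7, 6, 13, 0, 12]
Visit 11 → queue [10, 5, 9, 7, 6, 13, 0, 12]
Visit 10 → queue [5, 9, 7, 6, 13, 0, 12]
Visit 5 → queue [9, 7, 6, 13, 0, 12]
Visit 9 → queue [7, 6, 13, 0, 12]
Visit 7 → queue [6, 13, 0, 12]
Visit 6 → queue [13, 0, 12]
Visit 13 → queue [0, 12]
Visit 0 → queue [12]
Visit 12 → queue []

1 → 3 → 2 → 4 → 8 → 11 → 10 → 5 → 9 → 7 → 6 → 13 → 0 → 12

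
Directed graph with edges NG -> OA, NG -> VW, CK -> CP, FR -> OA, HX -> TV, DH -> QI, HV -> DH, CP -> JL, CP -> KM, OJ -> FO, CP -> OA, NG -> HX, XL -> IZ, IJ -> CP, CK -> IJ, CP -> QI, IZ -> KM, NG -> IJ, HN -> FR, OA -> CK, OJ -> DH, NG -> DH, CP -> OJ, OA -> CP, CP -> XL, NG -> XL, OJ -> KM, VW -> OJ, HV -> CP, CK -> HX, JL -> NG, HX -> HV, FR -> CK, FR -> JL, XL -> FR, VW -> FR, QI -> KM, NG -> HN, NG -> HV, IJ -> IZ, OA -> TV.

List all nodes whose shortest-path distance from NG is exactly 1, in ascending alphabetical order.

Level 0: NG
Level 1: DH, HN, HV, HX, IJ, OA, VW, XL
Level 2: CK, CP, FR, IZ, OJ, QI, TV
Level 3: FO, JL, KM

DH, HN, HV, HX, IJ, OA, VW, XL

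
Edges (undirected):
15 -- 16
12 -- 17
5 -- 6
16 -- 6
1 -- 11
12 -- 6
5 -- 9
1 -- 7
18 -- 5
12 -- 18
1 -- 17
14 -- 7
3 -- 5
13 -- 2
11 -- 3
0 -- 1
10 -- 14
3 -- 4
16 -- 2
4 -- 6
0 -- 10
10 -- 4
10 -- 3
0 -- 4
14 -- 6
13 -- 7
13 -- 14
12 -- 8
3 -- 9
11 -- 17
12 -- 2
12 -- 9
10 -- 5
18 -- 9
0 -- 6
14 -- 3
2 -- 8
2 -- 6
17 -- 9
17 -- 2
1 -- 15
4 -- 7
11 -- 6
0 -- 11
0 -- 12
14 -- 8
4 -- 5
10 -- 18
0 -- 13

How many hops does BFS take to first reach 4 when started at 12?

Level 0: 12
Level 1: 0, 2, 6, 8, 9, 17, 18
Level 2: 1, 3, 4, 5, 10, 11, 13, 14, 16
Level 3: 7, 15
4 first appears at level 2.

2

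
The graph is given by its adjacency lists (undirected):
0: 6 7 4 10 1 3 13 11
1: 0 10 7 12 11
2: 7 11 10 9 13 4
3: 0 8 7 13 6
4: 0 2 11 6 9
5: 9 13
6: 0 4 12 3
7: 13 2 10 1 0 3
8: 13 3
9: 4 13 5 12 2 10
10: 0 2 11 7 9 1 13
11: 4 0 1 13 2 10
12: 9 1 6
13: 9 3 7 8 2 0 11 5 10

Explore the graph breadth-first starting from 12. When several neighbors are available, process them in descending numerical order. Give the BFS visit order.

12, 9, 6, 1, 13, 10, 5, 4, 2, 3, 0, 11, 7, 8

Visit 12; enqueue 9, 6, 1 → queue [9, 6, 1]
Visit 9; enqueue 13, 10, 5, 4, 2 → queue [6, 1, 13, 10, 5, 4, 2]
Visit 6; enqueue 3, 0 → queue [1, 13, 10, 5, 4, 2, 3, 0]
Visit 1; enqueue 11, 7 → queue [13, 10, 5, 4, 2, 3, 0, 11, 7]
Visit 13; enqueue 8 → queue [10, 5, 4, 2, 3, 0, 11, 7, 8]
Visit 10 → queue [5, 4, 2, 3, 0, 11, 7, 8]
Visit 5 → queue [4, 2, 3, 0, 11, 7, 8]
Visit 4 → queue [2, 3, 0, 11, 7, 8]
Visit 2 → queue [3, 0, 11, 7, 8]
Visit 3 → queue [0, 11, 7, 8]
Visit 0 → queue [11, 7, 8]
Visit 11 → queue [7, 8]
Visit 7 → queue [8]
Visit 8 → queue []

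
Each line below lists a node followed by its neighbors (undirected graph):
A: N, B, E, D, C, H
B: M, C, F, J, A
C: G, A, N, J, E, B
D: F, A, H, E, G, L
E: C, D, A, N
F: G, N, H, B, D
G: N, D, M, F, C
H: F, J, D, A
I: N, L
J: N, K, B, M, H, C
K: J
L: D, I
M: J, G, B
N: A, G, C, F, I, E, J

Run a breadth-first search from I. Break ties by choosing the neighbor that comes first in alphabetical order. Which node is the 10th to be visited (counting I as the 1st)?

Visit I; enqueue L, N → queue [L, N]
Visit L; enqueue D → queue [N, D]
Visit N; enqueue A, C, E, F, G, J → queue [D, A, C, E, F, G, J]
Visit D; enqueue H → queue [A, C, E, F, G, J, H]
Visit A; enqueue B → queue [C, E, F, G, J, H, B]
Visit C → queue [E, F, G, J, H, B]
Visit E → queue [F, G, J, H, B]
Visit F → queue [G, J, H, B]
Visit G; enqueue M → queue [J, H, B, M]
Visit J; enqueue K → queue [H, B, M, K]
Visit H → queue [B, M, K]
Visit B → queue [M, K]
Visit M → queue [K]
Visit K → queue []

Visit order: I, L, N, D, A, C, E, F, G, J, H, B, M, K

J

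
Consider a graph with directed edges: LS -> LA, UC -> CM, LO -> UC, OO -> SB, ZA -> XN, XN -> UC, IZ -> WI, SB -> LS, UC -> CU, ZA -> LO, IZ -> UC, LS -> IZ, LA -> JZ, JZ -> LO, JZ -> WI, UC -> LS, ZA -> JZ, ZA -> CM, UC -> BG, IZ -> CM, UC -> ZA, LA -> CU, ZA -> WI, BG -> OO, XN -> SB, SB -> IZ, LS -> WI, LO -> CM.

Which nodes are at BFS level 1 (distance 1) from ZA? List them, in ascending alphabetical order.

Level 0: ZA
Level 1: CM, JZ, LO, WI, XN
Level 2: SB, UC
Level 3: BG, CU, IZ, LS
Level 4: LA, OO

CM, JZ, LO, WI, XN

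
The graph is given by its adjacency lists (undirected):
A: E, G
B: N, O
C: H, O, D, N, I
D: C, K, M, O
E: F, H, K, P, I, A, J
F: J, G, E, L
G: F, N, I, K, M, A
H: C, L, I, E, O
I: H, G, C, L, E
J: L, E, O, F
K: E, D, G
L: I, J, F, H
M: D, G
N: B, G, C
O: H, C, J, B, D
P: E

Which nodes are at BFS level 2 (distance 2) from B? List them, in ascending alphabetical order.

C, D, G, H, J

Level 0: B
Level 1: N, O
Level 2: C, D, G, H, J
Level 3: A, E, F, I, K, L, M
Level 4: P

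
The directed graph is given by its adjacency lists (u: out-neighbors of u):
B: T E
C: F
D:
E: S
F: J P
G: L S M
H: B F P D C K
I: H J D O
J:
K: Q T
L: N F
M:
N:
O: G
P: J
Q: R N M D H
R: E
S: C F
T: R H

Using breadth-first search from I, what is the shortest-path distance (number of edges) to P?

Level 0: I
Level 1: D, H, J, O
Level 2: B, C, F, G, K, P
Level 3: E, L, M, Q, S, T
Level 4: N, R
P first appears at level 2.

2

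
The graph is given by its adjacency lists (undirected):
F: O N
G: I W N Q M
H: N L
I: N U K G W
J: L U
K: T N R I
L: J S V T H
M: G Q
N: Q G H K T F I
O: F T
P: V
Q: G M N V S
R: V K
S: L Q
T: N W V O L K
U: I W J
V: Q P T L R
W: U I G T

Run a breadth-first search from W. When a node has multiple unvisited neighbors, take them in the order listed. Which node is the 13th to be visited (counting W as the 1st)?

Visit W; enqueue U, I, G, T → queue [U, I, G, T]
Visit U; enqueue J → queue [I, G, T, J]
Visit I; enqueue N, K → queue [G, T, J, N, K]
Visit G; enqueue Q, M → queue [T, J, N, K, Q, M]
Visit T; enqueue V, O, L → queue [J, N, K, Q, M, V, O, L]
Visit J → queue [N, K, Q, M, V, O, L]
Visit N; enqueue H, F → queue [K, Q, M, V, O, L, H, F]
Visit K; enqueue R → queue [Q, M, V, O, L, H, F, R]
Visit Q; enqueue S → queue [M, V, O, L, H, F, R, S]
Visit M → queue [V, O, L, H, F, R, S]
Visit V; enqueue P → queue [O, L, H, F, R, S, P]
Visit O → queue [L, H, F, R, S, P]
Visit L → queue [H, F, R, S, P]
Visit H → queue [F, R, S, P]
Visit F → queue [R, S, P]
Visit R → queue [S, P]
Visit S → queue [P]
Visit P → queue []

Visit order: W, U, I, G, T, J, N, K, Q, M, V, O, L, H, F, R, S, P

L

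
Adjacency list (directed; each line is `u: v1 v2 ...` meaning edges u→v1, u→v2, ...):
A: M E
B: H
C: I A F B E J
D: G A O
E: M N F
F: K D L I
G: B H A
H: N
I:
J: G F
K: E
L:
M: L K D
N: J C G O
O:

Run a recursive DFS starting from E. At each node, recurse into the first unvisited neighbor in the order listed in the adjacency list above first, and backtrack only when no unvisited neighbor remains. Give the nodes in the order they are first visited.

Visit E
E → M
M → L
M → K
M → D
D → G
G → B
B → H
H → N
N → J
J → F
F → I
N → C
C → A
N → O

E, M, L, K, D, G, B, H, N, J, F, I, C, A, O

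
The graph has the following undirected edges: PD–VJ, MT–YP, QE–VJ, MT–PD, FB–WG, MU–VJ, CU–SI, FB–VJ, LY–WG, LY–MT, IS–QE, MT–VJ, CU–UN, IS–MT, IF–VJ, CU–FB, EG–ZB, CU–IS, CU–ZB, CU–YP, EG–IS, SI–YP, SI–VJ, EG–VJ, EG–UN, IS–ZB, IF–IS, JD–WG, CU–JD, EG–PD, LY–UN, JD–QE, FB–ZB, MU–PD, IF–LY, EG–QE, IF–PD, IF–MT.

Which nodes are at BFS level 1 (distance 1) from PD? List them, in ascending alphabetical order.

Level 0: PD
Level 1: EG, IF, MT, MU, VJ
Level 2: FB, IS, LY, QE, SI, UN, YP, ZB
Level 3: CU, JD, WG

EG, IF, MT, MU, VJ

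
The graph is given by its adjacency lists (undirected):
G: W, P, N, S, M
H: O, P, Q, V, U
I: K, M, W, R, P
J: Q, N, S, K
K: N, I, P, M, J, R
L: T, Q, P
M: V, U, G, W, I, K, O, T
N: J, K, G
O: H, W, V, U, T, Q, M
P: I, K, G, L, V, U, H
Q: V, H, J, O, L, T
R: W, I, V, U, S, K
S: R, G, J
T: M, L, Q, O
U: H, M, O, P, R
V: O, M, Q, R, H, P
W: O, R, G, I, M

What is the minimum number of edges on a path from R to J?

2

Level 0: R
Level 1: I, K, S, U, V, W
Level 2: G, H, J, M, N, O, P, Q
Level 3: L, T
J first appears at level 2.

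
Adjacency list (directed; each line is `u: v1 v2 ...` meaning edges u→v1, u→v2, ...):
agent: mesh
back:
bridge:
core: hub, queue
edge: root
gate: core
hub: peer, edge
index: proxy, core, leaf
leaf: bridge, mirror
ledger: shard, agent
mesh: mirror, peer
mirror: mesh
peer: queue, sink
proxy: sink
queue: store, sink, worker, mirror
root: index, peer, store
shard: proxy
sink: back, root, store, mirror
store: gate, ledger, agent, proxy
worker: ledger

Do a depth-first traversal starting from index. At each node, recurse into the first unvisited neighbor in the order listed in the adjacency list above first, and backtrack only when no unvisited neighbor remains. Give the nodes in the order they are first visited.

index, proxy, sink, back, root, peer, queue, store, gate, core, hub, edge, ledger, shard, agent, mesh, mirror, worker, leaf, bridge

Visit index
index → proxy
proxy → sink
sink → back
sink → root
root → peer
peer → queue
queue → store
store → gate
gate → core
core → hub
hub → edge
store → ledger
ledger → shard
ledger → agent
agent → mesh
mesh → mirror
queue → worker
index → leaf
leaf → bridge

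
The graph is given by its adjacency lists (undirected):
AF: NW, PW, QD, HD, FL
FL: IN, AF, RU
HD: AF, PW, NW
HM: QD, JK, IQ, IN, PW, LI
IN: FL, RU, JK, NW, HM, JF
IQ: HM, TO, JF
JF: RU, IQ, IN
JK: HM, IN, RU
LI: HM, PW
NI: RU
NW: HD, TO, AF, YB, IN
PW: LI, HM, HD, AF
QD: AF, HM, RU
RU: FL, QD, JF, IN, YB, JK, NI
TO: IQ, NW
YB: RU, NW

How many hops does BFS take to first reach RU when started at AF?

Level 0: AF
Level 1: FL, HD, NW, PW, QD
Level 2: HM, IN, LI, RU, TO, YB
Level 3: IQ, JF, JK, NI
RU first appears at level 2.

2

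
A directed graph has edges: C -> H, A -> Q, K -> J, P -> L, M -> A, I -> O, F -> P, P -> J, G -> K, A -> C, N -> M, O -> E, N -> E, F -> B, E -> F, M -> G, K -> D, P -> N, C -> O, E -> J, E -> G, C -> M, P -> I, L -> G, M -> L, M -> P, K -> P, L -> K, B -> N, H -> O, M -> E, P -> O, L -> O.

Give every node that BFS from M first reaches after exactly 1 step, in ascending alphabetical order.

Level 0: M
Level 1: A, E, G, L, P
Level 2: C, F, I, J, K, N, O, Q
Level 3: B, D, H

A, E, G, L, P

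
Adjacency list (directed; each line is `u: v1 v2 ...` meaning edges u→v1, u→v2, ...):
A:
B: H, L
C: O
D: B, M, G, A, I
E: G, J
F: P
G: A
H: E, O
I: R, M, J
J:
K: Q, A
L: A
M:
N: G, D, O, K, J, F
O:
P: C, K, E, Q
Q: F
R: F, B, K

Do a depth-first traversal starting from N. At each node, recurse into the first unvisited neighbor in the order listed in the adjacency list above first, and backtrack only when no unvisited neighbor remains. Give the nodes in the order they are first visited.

N G A D B H E J O L M I R F P C K Q

Visit N
N → G
G → A
N → D
D → B
B → H
H → E
E → J
H → O
B → L
D → M
D → I
I → R
R → F
F → P
P → C
P → K
K → Q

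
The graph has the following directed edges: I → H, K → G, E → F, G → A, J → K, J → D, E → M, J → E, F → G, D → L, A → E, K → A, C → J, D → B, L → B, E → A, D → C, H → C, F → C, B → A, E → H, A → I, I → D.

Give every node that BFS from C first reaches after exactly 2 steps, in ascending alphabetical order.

Level 0: C
Level 1: J
Level 2: D, E, K
Level 3: A, B, F, G, H, L, M
Level 4: I

D, E, K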